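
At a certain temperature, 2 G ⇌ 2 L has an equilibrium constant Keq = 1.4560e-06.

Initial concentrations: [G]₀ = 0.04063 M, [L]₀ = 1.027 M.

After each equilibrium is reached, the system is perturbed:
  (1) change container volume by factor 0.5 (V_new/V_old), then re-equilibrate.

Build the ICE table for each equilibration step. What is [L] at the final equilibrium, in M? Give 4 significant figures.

Q₀ = 638.9 vs Keq = 1.4560e-06 ⇒ Q>K, reverse
Step 1:
                  G         L
  I         0.04063     1.027
  C           1.026    -1.026
  E           1.066  0.001287
  solve Keq expr → x = -0.5129; check Q = 1.4560e-06
Then change container volume by factor 0.5 (V_new/V_old).
Step 2:
                  G         L
  I           2.133  0.002573
  C               0         0
  E           2.133  0.002573
  solve Keq expr → x = 0; check Q = 1.4560e-06

[L]_eq = 0.002573 M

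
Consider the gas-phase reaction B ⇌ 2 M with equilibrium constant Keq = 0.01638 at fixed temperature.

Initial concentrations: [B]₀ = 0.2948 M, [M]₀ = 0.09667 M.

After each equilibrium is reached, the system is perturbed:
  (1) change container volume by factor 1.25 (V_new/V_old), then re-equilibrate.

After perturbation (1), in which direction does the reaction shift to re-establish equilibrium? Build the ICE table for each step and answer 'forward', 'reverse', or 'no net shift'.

Direction: forward

Q₀ = 0.0317 vs Keq = 0.01638 ⇒ Q>K, reverse
Step 1:
                   B          M
  init        0.2948    0.09667
  Δ          0.01284   -0.02568
  eq          0.3076    0.07099
  solve Keq expr → x = -0.01284; check Q = 0.01638
Then change container volume by factor 1.25 (V_new/V_old).
Step 2:
                   B          M
  init        0.2461    0.05679
  Δ        -0.003148   0.006296
  eq           0.243    0.06309
  solve Keq expr → x = 0.003148; check Q = 0.01638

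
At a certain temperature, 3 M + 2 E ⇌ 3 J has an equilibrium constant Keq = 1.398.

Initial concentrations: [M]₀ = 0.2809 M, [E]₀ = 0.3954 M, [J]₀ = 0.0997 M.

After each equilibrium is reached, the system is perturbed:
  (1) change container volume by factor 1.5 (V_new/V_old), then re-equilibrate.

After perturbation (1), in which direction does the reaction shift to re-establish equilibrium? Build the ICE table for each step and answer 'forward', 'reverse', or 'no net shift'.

Q₀ = 0.286 vs Keq = 1.398 ⇒ Q<K, forward
Step 1:
                   M          E          J
  Initial     0.2809     0.3954     0.0997
  Change    -0.03932   -0.02621    0.03932
  Equil       0.2416     0.3692      0.139
  solve Keq expr → x = 0.01311; check Q = 1.398
Then change container volume by factor 1.5 (V_new/V_old).
Step 2:
                   M          E          J
  Initial     0.1611     0.2461    0.09268
  Change     0.01392    0.00928   -0.01392
  Equil        0.175     0.2554    0.07876
  solve Keq expr → x = -0.00464; check Q = 1.398

Direction: reverse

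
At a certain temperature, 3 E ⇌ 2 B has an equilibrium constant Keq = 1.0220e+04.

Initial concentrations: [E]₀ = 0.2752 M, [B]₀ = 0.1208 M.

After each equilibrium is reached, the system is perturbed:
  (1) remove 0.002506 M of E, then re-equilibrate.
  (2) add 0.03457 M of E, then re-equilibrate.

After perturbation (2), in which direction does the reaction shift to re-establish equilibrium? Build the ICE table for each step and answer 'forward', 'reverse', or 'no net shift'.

Q₀ = 0.7001 vs Keq = 1.0220e+04 ⇒ Q<K, forward
Step 1:
                    E           B
  init         0.2752      0.1208
  Δ            -0.255        0.17
  eq          0.02023      0.2908
  solve Keq expr → x = 0.08499; check Q = 1.0220e+04
Then remove 0.002506 M of E.
Step 2:
                    E           B
  init        0.01772      0.2908
  Δ          0.002431   -0.001621
  eq          0.02015      0.2892
  solve Keq expr → x = -8.1026e-04; check Q = 1.0220e+04
Then add 0.03457 M of E.
Step 3:
                    E           B
  init        0.05472      0.2892
  Δ          -0.03354     0.02236
  eq          0.02118      0.3115
  solve Keq expr → x = 0.01118; check Q = 1.0220e+04

Direction: forward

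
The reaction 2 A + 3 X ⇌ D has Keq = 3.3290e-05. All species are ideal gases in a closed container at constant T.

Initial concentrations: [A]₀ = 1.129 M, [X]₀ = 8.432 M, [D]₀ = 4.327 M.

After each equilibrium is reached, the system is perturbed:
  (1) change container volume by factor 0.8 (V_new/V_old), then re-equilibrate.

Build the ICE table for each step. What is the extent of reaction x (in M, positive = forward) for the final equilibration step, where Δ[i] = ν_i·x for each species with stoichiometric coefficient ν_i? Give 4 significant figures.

x = 0.5773 M

Q₀ = 0.005662 vs Keq = 3.3290e-05 ⇒ Q>K, reverse
Step 1:
                   A          X          D
  I            1.129      8.432      4.327
  C            3.866      5.799     -1.933
  E            4.995      14.23      2.394
  solve Keq expr → x = -1.933; check Q = 3.3290e-05
Then change container volume by factor 0.8 (V_new/V_old).
Step 2:
                   A          X          D
  I            6.244      17.79      2.992
  C           -1.155     -1.732     0.5773
  E            5.089      16.06       3.57
  solve Keq expr → x = 0.5773; check Q = 3.3290e-05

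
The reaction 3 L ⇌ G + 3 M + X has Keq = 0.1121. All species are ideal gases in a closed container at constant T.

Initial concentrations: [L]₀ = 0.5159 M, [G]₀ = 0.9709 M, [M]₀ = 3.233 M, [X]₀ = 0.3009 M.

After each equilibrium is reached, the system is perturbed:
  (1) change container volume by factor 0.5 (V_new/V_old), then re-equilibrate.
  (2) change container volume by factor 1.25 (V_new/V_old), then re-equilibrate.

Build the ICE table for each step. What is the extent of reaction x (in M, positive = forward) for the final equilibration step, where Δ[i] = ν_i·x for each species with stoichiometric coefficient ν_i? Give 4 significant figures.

Q₀ = 71.9 vs Keq = 0.1121 ⇒ Q>K, reverse
Step 1:
                    L           G           M           X
  init         0.5159      0.9709       3.233      0.3009
  Δ            0.8207     -0.2736     -0.8207     -0.2736
  eq            1.337      0.6973       2.412     0.02734
  solve Keq expr → x = -0.2736; check Q = 0.1121
Then change container volume by factor 0.5 (V_new/V_old).
Step 2:
                    L           G           M           X
  init          2.673       1.395       4.825     0.05468
  Δ            0.1128    -0.03761     -0.1128    -0.03761
  eq            2.786       1.357       4.712     0.01708
  solve Keq expr → x = -0.03761; check Q = 0.1121
Then change container volume by factor 1.25 (V_new/V_old).
Step 3:
                    L           G           M           X
  init          2.229       1.086       3.769     0.01366
  Δ          -0.01999    0.006663     0.01999    0.006663
  eq            2.209       1.092       3.789     0.02032
  solve Keq expr → x = 0.006663; check Q = 0.1121

x = 0.006663 M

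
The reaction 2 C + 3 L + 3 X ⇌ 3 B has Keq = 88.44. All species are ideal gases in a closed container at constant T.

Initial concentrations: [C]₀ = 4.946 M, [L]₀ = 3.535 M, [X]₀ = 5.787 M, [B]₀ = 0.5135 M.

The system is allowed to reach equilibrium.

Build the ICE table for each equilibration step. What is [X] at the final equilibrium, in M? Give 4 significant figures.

Q₀ = 6.4652e-07 vs Keq = 88.44 ⇒ Q<K, forward
Step 1:
                    C           L           X           B
  Initial       4.946       3.535       5.787      0.5135
  Change       -2.235      -3.352      -3.352       3.352
  Equil         2.711      0.1832       2.435       3.865
  solve Keq expr → x = 1.117; check Q = 88.44

[X]_eq = 2.435 M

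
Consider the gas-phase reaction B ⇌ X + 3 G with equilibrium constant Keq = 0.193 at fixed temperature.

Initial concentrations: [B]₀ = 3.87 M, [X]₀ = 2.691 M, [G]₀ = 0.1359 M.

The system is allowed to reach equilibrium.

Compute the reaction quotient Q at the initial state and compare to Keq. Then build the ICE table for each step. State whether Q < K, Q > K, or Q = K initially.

Q₀ = 0.001745; Q < K (proceeds forward)

Q₀ = 0.001745 vs Keq = 0.193 ⇒ Q<K, forward
Step 1:
                   B          X          G
  Initial       3.87      2.691     0.1359
  Change     -0.1648     0.1648     0.4944
  Equil        3.705      2.856     0.6303
  solve Keq expr → x = 0.1648; check Q = 0.193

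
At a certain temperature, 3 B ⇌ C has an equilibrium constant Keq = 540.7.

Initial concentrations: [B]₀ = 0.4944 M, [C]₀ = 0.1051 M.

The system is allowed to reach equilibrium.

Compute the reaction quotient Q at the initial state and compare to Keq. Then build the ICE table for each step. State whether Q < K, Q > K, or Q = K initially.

Q₀ = 0.8697 vs Keq = 540.7 ⇒ Q<K, forward
Step 1:
                  B         C
  Initial    0.4944    0.1051
  Change    -0.4177    0.1392
  Equil     0.07674    0.2443
  solve Keq expr → x = 0.1392; check Q = 540.7

Q₀ = 0.8697; Q < K (proceeds forward)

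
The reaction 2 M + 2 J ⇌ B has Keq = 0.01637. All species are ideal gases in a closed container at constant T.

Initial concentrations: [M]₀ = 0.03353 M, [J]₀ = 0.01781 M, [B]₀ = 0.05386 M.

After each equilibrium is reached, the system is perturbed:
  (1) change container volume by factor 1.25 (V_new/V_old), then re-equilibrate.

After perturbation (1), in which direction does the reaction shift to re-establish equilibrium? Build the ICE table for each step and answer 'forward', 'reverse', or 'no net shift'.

Direction: reverse

Q₀ = 1.5103e+05 vs Keq = 0.01637 ⇒ Q>K, reverse
Step 1:
                  M         J         B
  Initial   0.03353   0.01781   0.05386
  Change     0.1077    0.1077  -0.05385
  Equil      0.1412    0.1255 5.1450e-06
  solve Keq expr → x = -0.05385; check Q = 0.01637
Then change container volume by factor 1.25 (V_new/V_old).
Step 2:
                  M         J         B
  Initial     0.113    0.1004 4.1160e-06
  Change  4.0166e-06 4.0166e-06 -2.0083e-06
  Equil       0.113    0.1004 2.1077e-06
  solve Keq expr → x = -2.0083e-06; check Q = 0.01637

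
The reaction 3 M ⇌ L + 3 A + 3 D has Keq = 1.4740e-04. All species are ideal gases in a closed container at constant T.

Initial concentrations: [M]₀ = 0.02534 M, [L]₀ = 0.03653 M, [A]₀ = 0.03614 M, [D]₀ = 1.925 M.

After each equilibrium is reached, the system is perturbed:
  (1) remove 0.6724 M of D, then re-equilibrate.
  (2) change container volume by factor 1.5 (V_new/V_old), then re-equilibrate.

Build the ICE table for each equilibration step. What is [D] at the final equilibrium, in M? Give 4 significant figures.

[D]_eq = 0.819 M

Q₀ = 0.7559 vs Keq = 1.4740e-04 ⇒ Q>K, reverse
Step 1:
                    M           L           A           D
  Initial     0.02534     0.03653     0.03614       1.925
  Change      0.03087    -0.01029    -0.03087    -0.03087
  Equil       0.05621     0.02624    0.005275       1.894
  solve Keq expr → x = -0.01029; check Q = 1.4740e-04
Then remove 0.6724 M of D.
Step 2:
                    M           L           A           D
  Initial     0.05621     0.02624    0.005275       1.222
  Change    -0.002451  8.1711e-04    0.002451    0.002451
  Equil       0.05375     0.02706    0.007726       1.224
  solve Keq expr → x = 8.1711e-04; check Q = 1.4740e-04
Then change container volume by factor 1.5 (V_new/V_old).
Step 3:
                    M           L           A           D
  Initial     0.03584     0.01804    0.005151      0.8161
  Change     -0.00283  9.4336e-04     0.00283     0.00283
  Equil       0.03301     0.01898    0.007981       0.819
  solve Keq expr → x = 9.4336e-04; check Q = 1.4740e-04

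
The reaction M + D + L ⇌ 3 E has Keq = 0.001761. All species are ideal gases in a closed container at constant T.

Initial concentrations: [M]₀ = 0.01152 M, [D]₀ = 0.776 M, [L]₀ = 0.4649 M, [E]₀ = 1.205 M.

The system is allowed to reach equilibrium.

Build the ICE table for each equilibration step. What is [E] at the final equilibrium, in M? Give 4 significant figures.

Q₀ = 421 vs Keq = 0.001761 ⇒ Q>K, reverse
Step 1:
                   M          D          L          E
  Initial    0.01152      0.776     0.4649      1.205
  Change      0.3728     0.3728     0.3728     -1.118
  Equil       0.3843      1.149     0.8377    0.08668
  solve Keq expr → x = -0.3728; check Q = 0.001761

[E]_eq = 0.08668 M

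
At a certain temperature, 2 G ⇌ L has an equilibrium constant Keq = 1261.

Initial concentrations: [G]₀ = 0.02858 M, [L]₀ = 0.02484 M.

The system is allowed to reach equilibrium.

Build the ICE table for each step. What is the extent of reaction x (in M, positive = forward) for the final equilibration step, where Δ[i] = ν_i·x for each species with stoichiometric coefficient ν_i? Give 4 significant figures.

x = 0.0116 M

Q₀ = 30.41 vs Keq = 1261 ⇒ Q<K, forward
Step 1:
                    G           L
  init        0.02858     0.02484
  Δ           -0.0232      0.0116
  eq         0.005376     0.03644
  solve Keq expr → x = 0.0116; check Q = 1261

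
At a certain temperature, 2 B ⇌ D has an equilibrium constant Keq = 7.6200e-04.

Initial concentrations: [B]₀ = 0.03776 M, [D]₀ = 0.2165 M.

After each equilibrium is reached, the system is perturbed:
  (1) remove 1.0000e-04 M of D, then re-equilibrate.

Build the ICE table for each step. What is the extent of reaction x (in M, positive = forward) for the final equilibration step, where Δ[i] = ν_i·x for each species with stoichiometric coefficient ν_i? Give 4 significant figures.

Q₀ = 151.8 vs Keq = 7.6200e-04 ⇒ Q>K, reverse
Step 1:
                    B           D
  I           0.03776      0.2165
  C            0.4327     -0.2163
  E            0.4704  1.6863e-04
  solve Keq expr → x = -0.2163; check Q = 7.6200e-04
Then remove 1.0000e-04 M of D.
Step 2:
                    B           D
  I            0.4704  6.8629e-05
  C       -1.9971e-04  9.9857e-05
  E            0.4702  1.6849e-04
  solve Keq expr → x = 9.9857e-05; check Q = 7.6200e-04

x = 9.9857e-05 M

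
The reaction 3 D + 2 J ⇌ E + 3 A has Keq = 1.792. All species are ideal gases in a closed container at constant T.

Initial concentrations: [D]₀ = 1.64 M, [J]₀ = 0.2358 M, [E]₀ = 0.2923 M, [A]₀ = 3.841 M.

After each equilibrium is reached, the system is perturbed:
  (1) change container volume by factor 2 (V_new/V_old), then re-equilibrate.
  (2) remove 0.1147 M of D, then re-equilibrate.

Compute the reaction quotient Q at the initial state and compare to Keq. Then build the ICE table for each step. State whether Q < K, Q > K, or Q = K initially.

Q₀ = 67.54 vs Keq = 1.792 ⇒ Q>K, reverse
Step 1:
                   D          J          E          A
  I             1.64     0.2358     0.2923      3.841
  C           0.4732     0.3155    -0.1577    -0.4732
  E            2.113     0.5513     0.1346      3.368
  solve Keq expr → x = -0.1577; check Q = 1.792
Then change container volume by factor 2 (V_new/V_old).
Step 2:
                   D          J          E          A
  I            1.057     0.2756    0.06728      1.684
  C          0.04682    0.03121   -0.01561   -0.04682
  E            1.103     0.3069    0.05167      1.637
  solve Keq expr → x = -0.01561; check Q = 1.792
Then remove 0.1147 M of D.
Step 3:
                   D          J          E          A
  I           0.9887     0.3069    0.05167      1.637
  C          0.02056     0.0137  -0.006852   -0.02056
  E            1.009     0.3206    0.04482      1.617
  solve Keq expr → x = -0.006852; check Q = 1.792

Q₀ = 67.54; Q > K (proceeds reverse)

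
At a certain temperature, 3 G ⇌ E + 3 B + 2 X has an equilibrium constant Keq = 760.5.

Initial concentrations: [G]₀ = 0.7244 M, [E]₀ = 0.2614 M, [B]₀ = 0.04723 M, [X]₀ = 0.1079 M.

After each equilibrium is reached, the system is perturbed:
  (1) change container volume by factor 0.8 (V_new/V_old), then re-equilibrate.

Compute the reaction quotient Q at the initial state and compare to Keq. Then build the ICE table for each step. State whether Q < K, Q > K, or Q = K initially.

Q₀ = 8.4346e-07 vs Keq = 760.5 ⇒ Q<K, forward
Step 1:
                    G           E           B           X
  init         0.7244      0.2614     0.04723      0.1079
  Δ           -0.6816      0.2272      0.6816      0.4544
  eq          0.04284      0.4886      0.7288      0.5623
  solve Keq expr → x = 0.2272; check Q = 760.5
Then change container volume by factor 0.8 (V_new/V_old).
Step 2:
                    G           E           B           X
  init        0.05355      0.6107       0.911      0.7028
  Δ           0.01188   -0.003959    -0.01188   -0.007917
  eq          0.06543      0.6068      0.8991      0.6949
  solve Keq expr → x = -0.003959; check Q = 760.5

Q₀ = 8.4346e-07; Q < K (proceeds forward)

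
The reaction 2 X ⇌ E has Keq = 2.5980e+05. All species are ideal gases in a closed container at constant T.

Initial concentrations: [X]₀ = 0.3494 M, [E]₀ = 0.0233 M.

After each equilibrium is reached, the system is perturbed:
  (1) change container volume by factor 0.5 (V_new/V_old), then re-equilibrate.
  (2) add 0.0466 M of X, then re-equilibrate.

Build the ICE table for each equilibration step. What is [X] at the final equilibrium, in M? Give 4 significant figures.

Q₀ = 0.1909 vs Keq = 2.5980e+05 ⇒ Q<K, forward
Step 1:
                  X         E
  Initial    0.3494    0.0233
  Change    -0.3485    0.1743
  Equil   8.7204e-04    0.1976
  solve Keq expr → x = 0.1743; check Q = 2.5980e+05
Then change container volume by factor 0.5 (V_new/V_old).
Step 2:
                  X         E
  Initial  0.001744    0.3951
  Change  -5.1043e-04 2.5521e-04
  Equil    0.001234    0.3954
  solve Keq expr → x = 2.5521e-04; check Q = 2.5980e+05
Then add 0.0466 M of X.
Step 3:
                  X         E
  Initial   0.04783    0.3954
  Change   -0.04656   0.02328
  Equil    0.001269    0.4187
  solve Keq expr → x = 0.02328; check Q = 2.5980e+05

[X]_eq = 0.001269 M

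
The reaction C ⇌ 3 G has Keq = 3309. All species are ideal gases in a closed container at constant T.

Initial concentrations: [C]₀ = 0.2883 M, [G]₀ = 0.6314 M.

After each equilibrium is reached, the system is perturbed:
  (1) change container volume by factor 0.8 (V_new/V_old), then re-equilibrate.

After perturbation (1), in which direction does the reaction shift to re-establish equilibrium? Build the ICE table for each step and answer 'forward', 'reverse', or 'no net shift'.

Direction: reverse

Q₀ = 0.8731 vs Keq = 3309 ⇒ Q<K, forward
Step 1:
                  C         G
  Initial    0.2883    0.6314
  Change    -0.2873    0.8619
  Equil    0.001006     1.493
  solve Keq expr → x = 0.2873; check Q = 3309
Then change container volume by factor 0.8 (V_new/V_old).
Step 2:
                  C         G
  Initial  0.001258     1.867
  Change  7.0092e-04 -0.002103
  Equil    0.001959     1.864
  solve Keq expr → x = -7.0092e-04; check Q = 3309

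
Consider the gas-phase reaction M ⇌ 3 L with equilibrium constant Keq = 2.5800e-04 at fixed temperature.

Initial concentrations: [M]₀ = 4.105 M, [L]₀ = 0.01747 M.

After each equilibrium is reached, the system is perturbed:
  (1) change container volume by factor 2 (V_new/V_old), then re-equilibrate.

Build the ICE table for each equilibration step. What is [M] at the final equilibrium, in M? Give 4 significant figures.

Q₀ = 1.2989e-06 vs Keq = 2.5800e-04 ⇒ Q<K, forward
Step 1:
                    M           L
  init          4.105     0.01747
  Δ          -0.02808     0.08423
  eq            4.077      0.1017
  solve Keq expr → x = 0.02808; check Q = 2.5800e-04
Then change container volume by factor 2 (V_new/V_old).
Step 2:
                    M           L
  init          2.038     0.05085
  Δ         -0.009913     0.02974
  eq            2.029     0.08059
  solve Keq expr → x = 0.009913; check Q = 2.5800e-04

[M]_eq = 2.029 M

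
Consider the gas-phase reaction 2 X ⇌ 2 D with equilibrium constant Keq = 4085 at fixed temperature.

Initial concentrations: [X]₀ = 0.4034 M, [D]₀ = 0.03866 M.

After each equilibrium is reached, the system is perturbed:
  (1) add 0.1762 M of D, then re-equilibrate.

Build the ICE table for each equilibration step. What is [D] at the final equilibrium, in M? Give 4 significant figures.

[D]_eq = 0.6087 M

Q₀ = 0.009184 vs Keq = 4085 ⇒ Q<K, forward
Step 1:
                  X         D
  init       0.4034   0.03866
  Δ         -0.3966    0.3966
  eq        0.00681    0.4353
  solve Keq expr → x = 0.1983; check Q = 4085
Then add 0.1762 M of D.
Step 2:
                  X         D
  init      0.00681    0.6115
  Δ        0.002714 -0.002714
  eq       0.009524    0.6087
  solve Keq expr → x = -0.001357; check Q = 4085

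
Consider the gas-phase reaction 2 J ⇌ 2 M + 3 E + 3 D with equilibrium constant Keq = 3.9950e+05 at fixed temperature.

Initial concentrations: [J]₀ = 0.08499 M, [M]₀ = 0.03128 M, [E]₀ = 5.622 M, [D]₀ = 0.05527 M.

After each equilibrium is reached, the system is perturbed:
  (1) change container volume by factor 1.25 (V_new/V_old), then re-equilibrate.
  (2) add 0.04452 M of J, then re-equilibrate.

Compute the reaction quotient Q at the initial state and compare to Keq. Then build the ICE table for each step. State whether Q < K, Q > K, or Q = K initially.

Q₀ = 0.004064 vs Keq = 3.9950e+05 ⇒ Q<K, forward
Step 1:
                    J           M           E           D
  Initial     0.08499     0.03128       5.622     0.05527
  Change     -0.08479     0.08479      0.1272      0.1272
  Equil    1.9730e-04      0.1161       5.749      0.1825
  solve Keq expr → x = 0.0424; check Q = 3.9950e+05
Then change container volume by factor 1.25 (V_new/V_old).
Step 2:
                    J           M           E           D
  Initial  1.5784e-04     0.09286       4.599       0.146
  Change  -7.6861e-05  7.6861e-05  1.1529e-04  1.1529e-04
  Equil    8.0980e-05     0.09294       4.599      0.1461
  solve Keq expr → x = 3.8430e-05; check Q = 3.9950e+05
Then add 0.04452 M of J.
Step 3:
                    J           M           E           D
  Initial      0.0446     0.09294       4.599      0.1461
  Change     -0.04439     0.04439     0.06658     0.06658
  Equil    2.1475e-04      0.1373       4.666      0.2127
  solve Keq expr → x = 0.02219; check Q = 3.9950e+05

Q₀ = 0.004064; Q < K (proceeds forward)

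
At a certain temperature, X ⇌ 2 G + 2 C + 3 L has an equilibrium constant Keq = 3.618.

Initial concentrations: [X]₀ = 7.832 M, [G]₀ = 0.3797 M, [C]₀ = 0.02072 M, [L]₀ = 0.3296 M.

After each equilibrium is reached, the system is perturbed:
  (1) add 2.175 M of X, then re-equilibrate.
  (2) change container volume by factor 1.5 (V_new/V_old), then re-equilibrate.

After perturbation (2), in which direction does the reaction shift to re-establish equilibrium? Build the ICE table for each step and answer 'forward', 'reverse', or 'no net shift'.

Direction: forward

Q₀ = 2.8298e-07 vs Keq = 3.618 ⇒ Q<K, forward
Step 1:
                  X         G         C         L
  Initial     7.832    0.3797   0.02072    0.3296
  Change    -0.5695     1.139     1.139     1.709
  Equil       7.262     1.519      1.16     2.038
  solve Keq expr → x = 0.5695; check Q = 3.618
Then add 2.175 M of X.
Step 2:
                  X         G         C         L
  Initial     9.437     1.519      1.16     2.038
  Change   -0.02517   0.05034   0.05034    0.0755
  Equil       9.412     1.569      1.21     2.114
  solve Keq expr → x = 0.02517; check Q = 3.618
Then change container volume by factor 1.5 (V_new/V_old).
Step 3:
                  X         G         C         L
  Initial     6.275     1.046    0.8068     1.409
  Change    -0.1892    0.3784    0.3784    0.5676
  Equil       6.086     1.425     1.185     1.977
  solve Keq expr → x = 0.1892; check Q = 3.618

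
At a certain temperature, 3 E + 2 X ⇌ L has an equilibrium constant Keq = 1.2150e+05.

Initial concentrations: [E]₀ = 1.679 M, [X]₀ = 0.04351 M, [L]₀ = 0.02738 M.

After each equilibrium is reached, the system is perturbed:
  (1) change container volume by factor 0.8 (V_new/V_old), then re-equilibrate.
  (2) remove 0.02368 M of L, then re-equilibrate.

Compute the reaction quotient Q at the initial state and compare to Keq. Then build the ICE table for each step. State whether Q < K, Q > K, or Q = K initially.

Q₀ = 3.056; Q < K (proceeds forward)

Q₀ = 3.056 vs Keq = 1.2150e+05 ⇒ Q<K, forward
Step 1:
                   E          X          L
  I            1.679    0.04351    0.02738
  C          -0.0648    -0.0432     0.0216
  E            1.614 3.0959e-04    0.04898
  solve Keq expr → x = 0.0216; check Q = 1.2150e+05
Then change container volume by factor 0.8 (V_new/V_old).
Step 2:
                   E          X          L
  I            2.018 3.8699e-04    0.06123
  C       -2.0870e-04 -1.3914e-04 6.9568e-05
  E            2.018 2.4785e-04    0.06129
  solve Keq expr → x = 6.9568e-05; check Q = 1.2150e+05
Then remove 0.02368 M of L.
Step 3:
                   E          X          L
  I            2.018 2.4785e-04    0.03761
  C       -8.0416e-05 -5.3611e-05 2.6805e-05
  E            2.017 1.9424e-04    0.03764
  solve Keq expr → x = 2.6805e-05; check Q = 1.2150e+05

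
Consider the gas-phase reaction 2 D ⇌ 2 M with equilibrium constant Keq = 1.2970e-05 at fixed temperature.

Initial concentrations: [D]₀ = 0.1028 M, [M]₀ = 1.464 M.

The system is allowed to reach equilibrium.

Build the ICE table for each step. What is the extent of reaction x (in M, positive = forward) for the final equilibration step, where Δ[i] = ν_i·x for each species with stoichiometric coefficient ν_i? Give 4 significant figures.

Q₀ = 202.8 vs Keq = 1.2970e-05 ⇒ Q>K, reverse
Step 1:
                   D          M
  init        0.1028      1.464
  Δ            1.458     -1.458
  eq           1.561   0.005622
  solve Keq expr → x = -0.7292; check Q = 1.2970e-05

x = -0.7292 M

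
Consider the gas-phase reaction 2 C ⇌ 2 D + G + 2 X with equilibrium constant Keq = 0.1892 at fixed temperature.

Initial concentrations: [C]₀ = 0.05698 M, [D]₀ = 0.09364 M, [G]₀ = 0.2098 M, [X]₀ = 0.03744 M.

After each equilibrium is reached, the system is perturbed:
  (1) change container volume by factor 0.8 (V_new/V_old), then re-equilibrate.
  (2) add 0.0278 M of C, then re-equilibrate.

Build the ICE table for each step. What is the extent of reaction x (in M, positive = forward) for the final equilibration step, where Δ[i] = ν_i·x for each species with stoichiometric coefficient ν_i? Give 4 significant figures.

x = 0.0101 M

Q₀ = 7.9425e-04 vs Keq = 0.1892 ⇒ Q<K, forward
Step 1:
                    C           D           G           X
  Initial     0.05698     0.09364      0.2098     0.03744
  Change     -0.04446     0.04446     0.02223     0.04446
  Equil       0.01252      0.1381       0.232      0.0819
  solve Keq expr → x = 0.02223; check Q = 0.1892
Then change container volume by factor 0.8 (V_new/V_old).
Step 2:
                    C           D           G           X
  Initial     0.01566      0.1726        0.29      0.1024
  Change     0.004602   -0.004602   -0.002301   -0.004602
  Equil       0.02026       0.168      0.2877     0.09777
  solve Keq expr → x = -0.002301; check Q = 0.1892
Then add 0.0278 M of C.
Step 3:
                    C           D           G           X
  Initial     0.04806       0.168      0.2877     0.09777
  Change      -0.0202      0.0202      0.0101      0.0202
  Equil       0.02786      0.1882      0.2978       0.118
  solve Keq expr → x = 0.0101; check Q = 0.1892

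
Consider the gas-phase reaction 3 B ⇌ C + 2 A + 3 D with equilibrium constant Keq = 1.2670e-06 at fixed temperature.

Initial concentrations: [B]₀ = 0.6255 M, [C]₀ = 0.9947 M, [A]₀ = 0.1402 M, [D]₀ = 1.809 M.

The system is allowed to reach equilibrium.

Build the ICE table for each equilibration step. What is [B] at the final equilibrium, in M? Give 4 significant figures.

Q₀ = 0.473 vs Keq = 1.2670e-06 ⇒ Q>K, reverse
Step 1:
                   B          C          A          D
  Initial     0.6255     0.9947     0.1402      1.809
  Change      0.2096   -0.06988    -0.1398    -0.2096
  Equil       0.8351     0.9248 4.4165e-04      1.599
  solve Keq expr → x = -0.06988; check Q = 1.2670e-06

[B]_eq = 0.8351 M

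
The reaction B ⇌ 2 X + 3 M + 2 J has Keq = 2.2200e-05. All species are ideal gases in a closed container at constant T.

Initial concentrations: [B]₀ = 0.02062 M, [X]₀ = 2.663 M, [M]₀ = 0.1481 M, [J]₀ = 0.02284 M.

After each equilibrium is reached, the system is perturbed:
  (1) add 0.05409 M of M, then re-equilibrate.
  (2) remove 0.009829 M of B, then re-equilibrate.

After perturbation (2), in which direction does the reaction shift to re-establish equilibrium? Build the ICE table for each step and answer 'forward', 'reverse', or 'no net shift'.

Q₀ = 5.8279e-04 vs Keq = 2.2200e-05 ⇒ Q>K, reverse
Step 1:
                    B           X           M           J
  init        0.02062       2.663      0.1481     0.02284
  Δ           0.00798    -0.01596    -0.02394    -0.01596
  eq           0.0286       2.647      0.1242    0.006881
  solve Keq expr → x = -0.00798; check Q = 2.2200e-05
Then add 0.05409 M of M.
Step 2:
                    B           X           M           J
  init         0.0286       2.647      0.1783    0.006881
  Δ          0.001322   -0.002644   -0.003967   -0.002644
  eq          0.02992       2.644      0.1743    0.004236
  solve Keq expr → x = -0.001322; check Q = 2.2200e-05
Then remove 0.009829 M of B.
Step 3:
                    B           X           M           J
  init        0.02009       2.644      0.1743    0.004236
  Δ        3.5085e-04 -7.0170e-04   -0.001053 -7.0170e-04
  eq          0.02044       2.644      0.1732    0.003534
  solve Keq expr → x = -3.5085e-04; check Q = 2.2200e-05

Direction: reverse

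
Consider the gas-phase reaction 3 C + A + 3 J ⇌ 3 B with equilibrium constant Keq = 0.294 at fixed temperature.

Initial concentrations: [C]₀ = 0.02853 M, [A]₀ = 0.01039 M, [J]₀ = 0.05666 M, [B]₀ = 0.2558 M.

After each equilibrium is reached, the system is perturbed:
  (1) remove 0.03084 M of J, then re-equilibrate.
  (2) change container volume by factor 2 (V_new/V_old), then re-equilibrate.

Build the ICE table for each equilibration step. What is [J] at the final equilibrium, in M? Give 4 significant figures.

[J]_eq = 0.1363 M

Q₀ = 3.8137e+08 vs Keq = 0.294 ⇒ Q>K, reverse
Step 1:
                  C         A         J         B
  init      0.02853   0.01039   0.05666    0.2558
  Δ          0.2333   0.07778    0.2333   -0.2333
  eq         0.2619   0.08817      0.29   0.02247
  solve Keq expr → x = -0.07778; check Q = 0.294
Then remove 0.03084 M of J.
Step 2:
                  C         A         J         B
  init       0.2619   0.08817    0.2591   0.02247
  Δ        0.002025 6.7489e-04  0.002025 -0.002025
  eq         0.2639   0.08884    0.2612   0.02045
  solve Keq expr → x = -6.7489e-04; check Q = 0.294
Then change container volume by factor 2 (V_new/V_old).
Step 3:
                  C         A         J         B
  init       0.1319   0.04442    0.1306   0.01022
  Δ        0.005741  0.001914  0.005741 -0.005741
  eq         0.1377   0.04633    0.1363  0.004483
  solve Keq expr → x = -0.001914; check Q = 0.294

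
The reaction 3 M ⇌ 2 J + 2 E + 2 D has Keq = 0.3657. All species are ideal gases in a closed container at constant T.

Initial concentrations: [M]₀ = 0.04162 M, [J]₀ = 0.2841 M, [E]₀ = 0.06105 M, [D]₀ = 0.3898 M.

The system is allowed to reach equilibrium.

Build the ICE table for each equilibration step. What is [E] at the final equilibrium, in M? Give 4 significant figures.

Q₀ = 0.634 vs Keq = 0.3657 ⇒ Q>K, reverse
Step 1:
                  M         J         E         D
  init      0.04162    0.2841   0.06105    0.3898
  Δ        0.005596 -0.003731 -0.003731 -0.003731
  eq        0.04722    0.2804   0.05732    0.3861
  solve Keq expr → x = -0.001865; check Q = 0.3657

[E]_eq = 0.05732 M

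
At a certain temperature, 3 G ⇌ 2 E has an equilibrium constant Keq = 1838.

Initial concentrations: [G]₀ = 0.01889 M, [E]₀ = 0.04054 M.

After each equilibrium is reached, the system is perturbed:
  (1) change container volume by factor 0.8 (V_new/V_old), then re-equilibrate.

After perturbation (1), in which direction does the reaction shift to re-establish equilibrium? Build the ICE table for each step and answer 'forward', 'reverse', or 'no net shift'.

Q₀ = 243.8 vs Keq = 1838 ⇒ Q<K, forward
Step 1:
                   G          E
  init       0.01889    0.04054
  Δ        -0.008389   0.005593
  eq          0.0105    0.04613
  solve Keq expr → x = 0.002796; check Q = 1838
Then change container volume by factor 0.8 (V_new/V_old).
Step 2:
                   G          E
  init       0.01313    0.05767
  Δ       -8.6025e-04 5.7350e-04
  eq         0.01227    0.05824
  solve Keq expr → x = 2.8675e-04; check Q = 1838

Direction: forward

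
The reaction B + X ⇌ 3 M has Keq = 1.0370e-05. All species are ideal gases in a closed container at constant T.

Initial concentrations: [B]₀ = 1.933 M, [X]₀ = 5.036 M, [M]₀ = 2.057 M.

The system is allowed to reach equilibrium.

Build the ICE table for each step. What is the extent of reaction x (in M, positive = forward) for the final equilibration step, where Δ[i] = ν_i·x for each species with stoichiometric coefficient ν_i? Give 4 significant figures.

x = -0.6678 M

Q₀ = 0.8941 vs Keq = 1.0370e-05 ⇒ Q>K, reverse
Step 1:
                  B         X         M
  init        1.933     5.036     2.057
  Δ          0.6678    0.6678    -2.003
  eq          2.601     5.704   0.05358
  solve Keq expr → x = -0.6678; check Q = 1.0370e-05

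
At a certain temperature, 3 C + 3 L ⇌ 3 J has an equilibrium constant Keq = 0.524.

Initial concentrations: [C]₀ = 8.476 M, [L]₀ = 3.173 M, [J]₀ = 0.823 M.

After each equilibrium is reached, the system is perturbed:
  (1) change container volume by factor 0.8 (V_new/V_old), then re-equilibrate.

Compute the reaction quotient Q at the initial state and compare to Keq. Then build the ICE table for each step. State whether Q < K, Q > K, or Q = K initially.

Q₀ = 2.8656e-05; Q < K (proceeds forward)

Q₀ = 2.8656e-05 vs Keq = 0.524 ⇒ Q<K, forward
Step 1:
                  C         L         J
  init        8.476     3.173     0.823
  Δ          -2.487    -2.487     2.487
  eq          5.989    0.6856      3.31
  solve Keq expr → x = 0.8291; check Q = 0.524
Then change container volume by factor 0.8 (V_new/V_old).
Step 2:
                  C         L         J
  init        7.486    0.8571     4.138
  Δ         -0.1358   -0.1358    0.1358
  eq           7.35    0.7212     4.274
  solve Keq expr → x = 0.04527; check Q = 0.524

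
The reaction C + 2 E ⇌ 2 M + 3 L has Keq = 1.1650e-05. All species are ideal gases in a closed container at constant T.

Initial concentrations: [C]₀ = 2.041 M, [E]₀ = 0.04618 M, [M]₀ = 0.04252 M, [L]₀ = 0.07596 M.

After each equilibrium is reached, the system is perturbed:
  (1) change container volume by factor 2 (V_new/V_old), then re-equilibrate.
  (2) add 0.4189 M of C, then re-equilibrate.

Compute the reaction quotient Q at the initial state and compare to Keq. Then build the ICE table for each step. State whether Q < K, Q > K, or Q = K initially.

Q₀ = 1.8205e-04 vs Keq = 1.1650e-05 ⇒ Q>K, reverse
Step 1:
                  C         E         M         L
  Initial     2.041   0.04618   0.04252   0.07596
  Change   0.008171   0.01634  -0.01634  -0.02451
  Equil       2.049   0.06252   0.02618   0.05145
  solve Keq expr → x = -0.008171; check Q = 1.1650e-05
Then change container volume by factor 2 (V_new/V_old).
Step 2:
                  C         E         M         L
  Initial     1.025   0.03126   0.01309   0.02572
  Change  -0.001922 -0.003845  0.003845  0.005767
  Equil       1.023   0.02742   0.01693   0.03149
  solve Keq expr → x = 0.001922; check Q = 1.1650e-05
Then add 0.4189 M of C.
Step 3:
                  C         E         M         L
  Initial     1.442   0.02742   0.01693   0.03149
  Change  -5.2210e-04 -0.001044  0.001044  0.001566
  Equil       1.441   0.02637   0.01798   0.03306
  solve Keq expr → x = 5.2210e-04; check Q = 1.1650e-05

Q₀ = 1.8205e-04; Q > K (proceeds reverse)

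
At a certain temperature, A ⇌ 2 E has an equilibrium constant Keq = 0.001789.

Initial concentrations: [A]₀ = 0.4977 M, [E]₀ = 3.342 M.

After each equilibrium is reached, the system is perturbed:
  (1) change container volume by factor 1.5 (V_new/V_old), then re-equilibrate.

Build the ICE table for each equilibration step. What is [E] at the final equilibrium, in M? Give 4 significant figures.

Q₀ = 22.44 vs Keq = 0.001789 ⇒ Q>K, reverse
Step 1:
                    A           E
  Initial      0.4977       3.342
  Change         1.64       -3.28
  Equil         2.138     0.06184
  solve Keq expr → x = -1.64; check Q = 0.001789
Then change container volume by factor 1.5 (V_new/V_old).
Step 2:
                    A           E
  Initial       1.425     0.04123
  Change    -0.004592    0.009184
  Equil         1.421     0.05041
  solve Keq expr → x = 0.004592; check Q = 0.001789

[E]_eq = 0.05041 M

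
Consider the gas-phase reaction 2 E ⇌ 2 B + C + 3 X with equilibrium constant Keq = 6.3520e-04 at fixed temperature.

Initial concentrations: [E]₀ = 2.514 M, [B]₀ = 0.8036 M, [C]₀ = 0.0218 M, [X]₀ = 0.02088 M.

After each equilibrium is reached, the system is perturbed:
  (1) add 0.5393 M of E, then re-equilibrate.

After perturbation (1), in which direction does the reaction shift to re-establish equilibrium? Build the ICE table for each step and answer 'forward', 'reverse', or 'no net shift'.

Direction: forward

Q₀ = 2.0277e-08 vs Keq = 6.3520e-04 ⇒ Q<K, forward
Step 1:
                   E          B          C          X
  Initial      2.514     0.8036     0.0218    0.02088
  Change     -0.1918     0.1918    0.09589     0.2877
  Equil        2.322     0.9954     0.1177     0.3086
  solve Keq expr → x = 0.09589; check Q = 6.3520e-04
Then add 0.5393 M of E.
Step 2:
                   E          B          C          X
  Initial      2.862     0.9954     0.1177     0.3086
  Change     -0.0202     0.0202     0.0101     0.0303
  Equil        2.841      1.016     0.1278     0.3389
  solve Keq expr → x = 0.0101; check Q = 6.3520e-04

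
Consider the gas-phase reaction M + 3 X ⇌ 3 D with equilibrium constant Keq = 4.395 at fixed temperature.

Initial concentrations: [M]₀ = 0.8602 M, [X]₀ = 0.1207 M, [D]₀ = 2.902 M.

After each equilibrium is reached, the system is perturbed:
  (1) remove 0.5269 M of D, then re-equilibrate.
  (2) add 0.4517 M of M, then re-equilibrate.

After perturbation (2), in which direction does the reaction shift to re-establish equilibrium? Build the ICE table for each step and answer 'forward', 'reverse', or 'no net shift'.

Q₀ = 1.6157e+04 vs Keq = 4.395 ⇒ Q>K, reverse
Step 1:
                    M           X           D
  Initial      0.8602      0.1207       2.902
  Change       0.3282      0.9845     -0.9845
  Equil         1.188       1.105       1.918
  solve Keq expr → x = -0.3282; check Q = 4.395
Then remove 0.5269 M of D.
Step 2:
                    M           X           D
  Initial       1.188       1.105       1.391
  Change     -0.06083     -0.1825      0.1825
  Equil         1.128      0.9227       1.573
  solve Keq expr → x = 0.06083; check Q = 4.395
Then add 0.4517 M of M.
Step 3:
                    M           X           D
  Initial       1.579      0.9227       1.573
  Change     -0.02061    -0.06184     0.06184
  Equil         1.559      0.8609       1.635
  solve Keq expr → x = 0.02061; check Q = 4.395

Direction: forward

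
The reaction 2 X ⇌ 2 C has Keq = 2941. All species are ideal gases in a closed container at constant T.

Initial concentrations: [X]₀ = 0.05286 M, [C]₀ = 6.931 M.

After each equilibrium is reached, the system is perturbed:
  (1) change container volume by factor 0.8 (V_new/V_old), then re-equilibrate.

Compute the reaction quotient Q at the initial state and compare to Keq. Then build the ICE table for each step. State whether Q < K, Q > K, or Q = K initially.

Q₀ = 1.7192e+04; Q > K (proceeds reverse)

Q₀ = 1.7192e+04 vs Keq = 2941 ⇒ Q>K, reverse
Step 1:
                    X           C
  I           0.05286       6.931
  C           0.07359    -0.07359
  E            0.1264       6.857
  solve Keq expr → x = -0.03679; check Q = 2941
Then change container volume by factor 0.8 (V_new/V_old).
Step 2:
                    X           C
  I            0.1581       8.572
  C                 0           0
  E            0.1581       8.572
  solve Keq expr → x = 0; check Q = 2941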